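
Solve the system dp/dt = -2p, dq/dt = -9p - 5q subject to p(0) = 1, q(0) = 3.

Coefficient matrix A = [[-2, 0], [-9, -5]].
Characteristic polynomial det(A - λI) = λ^2 + 7λ + 10 = 0.
Eigenvalues λ = -5, -2.
For λ=-5: (A-λI) row 1 is [3, 0], so an eigenvector is (0, 1).
For λ=-2: (A-λI) row 2 is [-9, -3], so an eigenvector is (1, -3).
General solution: c_1e^(-5t)(0,1) + c_2e^(-2t)(1,-3).
Applying p(0)=1, q(0)=3 gives c_1=6, c_2=1.

p(t) = e^(-2t), q(t) = -3e^(-2t) + 6e^(-5t)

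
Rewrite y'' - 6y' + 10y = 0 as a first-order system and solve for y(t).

y(t) = K_1e^(3t)cos(t) + K_2e^(3t)sin(t)

Let x_1 = y, x_2 = y'. Then x_1' = x_2 and x_2' = -10x_1 + 6x_2.
A = [[0,1],[-10,6]]; det(A-λI) = λ^2 - 6λ + 10.
Eigenvalues λ = 3 ± i.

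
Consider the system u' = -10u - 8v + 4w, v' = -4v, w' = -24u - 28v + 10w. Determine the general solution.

u(t) = -C_2e^(-2t) - C_3e^(2t), v(t) = C_1e^(-4t), w(t) = 2C_1e^(-4t) - 2C_2e^(-2t) - 3C_3e^(2t)

Coefficient matrix A = [[-10, -8, 4], [0, -4, 0], [-24, -28, 10]].
det(A - λI) = 0 gives eigenvalues λ = -4, -2, 2.
For λ=-4: eigenvector (0,1,2).
For λ=-2: eigenvector (-1,0,-2).
For λ=2: eigenvector (-1,0,-3).
General solution: C_1e^(-4t)(0,1,2) + C_2e^(-2t)(-1,0,-2) + C_3e^(2t)(-1,0,-3).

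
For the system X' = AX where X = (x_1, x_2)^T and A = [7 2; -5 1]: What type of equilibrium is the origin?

unstable spiral

A = [[7,2],[-5,1]]; det(A-λI) = λ^2 - 8λ + 17.
λ = 4 ± i: positive real part.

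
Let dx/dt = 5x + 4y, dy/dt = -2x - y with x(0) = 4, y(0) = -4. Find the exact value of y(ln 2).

-8

A = [[5,4],[-2,-1]]; eigenvalues λ = 1, 3.
Eigenvectors: (1,-1) for λ=1, (-2,1) for λ=3.
From the initial condition, c_1 = 4, c_2 = 0.
y(ln 2) = (4)(2^1)(-1) + (0)(2^3)(1) = -8.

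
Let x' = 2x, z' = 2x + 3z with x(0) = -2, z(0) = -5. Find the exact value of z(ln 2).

A = [[2,0],[2,3]]; eigenvalues λ = 2, 3.
Eigenvectors: (1,-2) for λ=2, (0,-1) for λ=3.
From the initial condition, c_1 = -2, c_2 = 9.
z(ln 2) = (-2)(2^2)(-2) + (9)(2^3)(-1) = -56.

-56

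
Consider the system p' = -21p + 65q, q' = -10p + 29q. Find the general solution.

p(t) = -2c_1e^(4t)sin(5t) + 3c_1e^(4t)cos(5t) + 3c_2e^(4t)sin(5t) + 2c_2e^(4t)cos(5t), q(t) = -c_1e^(4t)sin(5t) + c_1e^(4t)cos(5t) + c_2e^(4t)sin(5t) + c_2e^(4t)cos(5t)

Coefficient matrix A = [[-21, 65], [-10, 29]].
Characteristic polynomial det(A - λI) = λ^2 - 8λ + 41 = 0.
Eigenvalues λ = 4 ± 5i (complex conjugate pair).
For λ=4+5i: an eigenvector is (3,1) - i(-2,-1) = (3 + 2i, 1 + i).
A real fundamental pair from Re and Im of e^((4+5i)t)v: X_1 = e^(4t)(cos(5t)·(3,1) + sin(5t)·(-2,-1)), X_2 = e^(4t)(sin(5t)·(3,1) - cos(5t)·(-2,-1)).
General solution: c_1X_1 + c_2X_2.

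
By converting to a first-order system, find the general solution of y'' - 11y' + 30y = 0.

y(t) = C_1e^(6t) + C_2e^(5t)

Let x_1 = y, x_2 = y'. Then x_1' = x_2 and x_2' = -30x_1 + 11x_2.
A = [[0,1],[-30,11]]; det(A-λI) = λ^2 - 11λ + 30.
Eigenvalues λ = 6, 5 with eigenvectors (1,6), (1,5).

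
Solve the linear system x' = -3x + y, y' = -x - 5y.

x(t) = C_1e^(-4t) + C_2te^(-4t), y(t) = -C_1e^(-4t) - C_2te^(-4t) + C_2e^(-4t)

Coefficient matrix A = [[-3, 1], [-1, -5]].
Characteristic polynomial det(A - λI) = λ^2 + 8λ + 16 = 0.
Single eigenvalue λ = -4 with algebraic multiplicity 2.
Eigenvector v = (1,-1); generalized eigenvector w with (A-λI)w=v is (0,1).
General solution: e^(-4t)[C_1·v + C_2·(t·v + w)].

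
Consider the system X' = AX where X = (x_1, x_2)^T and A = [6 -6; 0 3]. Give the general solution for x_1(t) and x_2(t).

x_1(t) = -2c_1e^(3t) + c_2e^(6t), x_2(t) = -c_1e^(3t)

Coefficient matrix A = [[6, -6], [0, 3]].
Characteristic polynomial det(A - λI) = λ^2 - 9λ + 18 = 0.
Eigenvalues λ = 3, 6.
For λ=3: (A-λI) row 1 is [3, -6], so an eigenvector is (-2, -1).
For λ=6: (A-λI) row 1 is [0, -6], so an eigenvector is (1, 0).
General solution: c_1e^(3t)(-2,-1) + c_2e^(6t)(1,0).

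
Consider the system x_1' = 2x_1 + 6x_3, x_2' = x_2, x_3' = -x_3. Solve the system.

x_1(t) = K_2e^(2t) - 2K_3e^(-t), x_2(t) = K_1e^(t), x_3(t) = K_3e^(-t)

Coefficient matrix A = [[2, 0, 6], [0, 1, 0], [0, 0, -1]].
det(A - λI) = 0 gives eigenvalues λ = 1, 2, -1.
For λ=1: eigenvector (0,1,0).
For λ=2: eigenvector (1,0,0).
For λ=-1: eigenvector (-2,0,1).
General solution: K_1e^(t)(0,1,0) + K_2e^(2t)(1,0,0) + K_3e^(-t)(-2,0,1).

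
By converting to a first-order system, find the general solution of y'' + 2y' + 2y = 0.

y(t) = c_1e^(-t)cos(t) + c_2e^(-t)sin(t)

Let x_1 = y, x_2 = y'. Then x_1' = x_2 and x_2' = -2x_1 - 2x_2.
A = [[0,1],[-2,-2]]; det(A-λI) = λ^2 + 2λ + 2.
Eigenvalues λ = -1 ± i.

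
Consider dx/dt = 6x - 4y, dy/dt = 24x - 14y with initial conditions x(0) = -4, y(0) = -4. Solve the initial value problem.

x(t) = -8e^(-2t) + 4e^(-6t), y(t) = -16e^(-2t) + 12e^(-6t)

Coefficient matrix A = [[6, -4], [24, -14]].
Characteristic polynomial det(A - λI) = λ^2 + 8λ + 12 = 0.
Eigenvalues λ = -2, -6.
For λ=-2: (A-λI) row 1 is [8, -4], so an eigenvector is (1, 2).
For λ=-6: (A-λI) row 1 is [12, -4], so an eigenvector is (1, 3).
General solution: c_1e^(-2t)(1,2) + c_2e^(-6t)(1,3).
Applying x(0)=-4, y(0)=-4 gives c_1=-8, c_2=4.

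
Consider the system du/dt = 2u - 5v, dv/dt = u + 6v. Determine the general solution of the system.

Coefficient matrix A = [[2, -5], [1, 6]].
Characteristic polynomial det(A - λI) = λ^2 - 8λ + 17 = 0.
Eigenvalues λ = 4 ± i (complex conjugate pair).
For λ=4+i: an eigenvector is (-2,1) - i(-1,0) = (-2 + i, 1).
A real fundamental pair from Re and Im of e^((4+i)t)v: X_1 = e^(4t)(cos(t)·(-2,1) + sin(t)·(-1,0)), X_2 = e^(4t)(sin(t)·(-2,1) - cos(t)·(-1,0)).
General solution: C_1X_1 + C_2X_2.

u(t) = -C_1e^(4t)sin(t) - 2C_1e^(4t)cos(t) - 2C_2e^(4t)sin(t) + C_2e^(4t)cos(t), v(t) = C_1e^(4t)cos(t) + C_2e^(4t)sin(t)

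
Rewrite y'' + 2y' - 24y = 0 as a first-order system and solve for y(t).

y(t) = c_1e^(-6t) + c_2e^(4t)

Let x_1 = y, x_2 = y'. Then x_1' = x_2 and x_2' = 24x_1 - 2x_2.
A = [[0,1],[24,-2]]; det(A-λI) = λ^2 + 2λ - 24.
Eigenvalues λ = -6, 4 with eigenvectors (1,-6), (1,4).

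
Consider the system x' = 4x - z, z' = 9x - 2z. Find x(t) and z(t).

x(t) = K_1e^(t) + K_2te^(t) + K_2e^(t), z(t) = 3K_1e^(t) + 3K_2te^(t) + 2K_2e^(t)

Coefficient matrix A = [[4, -1], [9, -2]].
Characteristic polynomial det(A - λI) = λ^2 - 2λ + 1 = 0.
Single eigenvalue λ = 1 with algebraic multiplicity 2.
Eigenvector v = (1,3); generalized eigenvector w with (A-λI)w=v is (1,2).
General solution: e^(t)[K_1·v + K_2·(t·v + w)].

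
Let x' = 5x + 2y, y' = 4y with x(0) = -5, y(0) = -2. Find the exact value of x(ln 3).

A = [[5,2],[0,4]]; eigenvalues λ = 4, 5.
Eigenvectors: (2,-1) for λ=4, (-1,0) for λ=5.
From the initial condition, c_1 = 2, c_2 = 9.
x(ln 3) = (2)(3^4)(2) + (9)(3^5)(-1) = -1863.

-1863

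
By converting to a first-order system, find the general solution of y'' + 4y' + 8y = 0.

y(t) = K_1e^(-2t)cos(2t) + K_2e^(-2t)sin(2t)

Let x_1 = y, x_2 = y'. Then x_1' = x_2 and x_2' = -8x_1 - 4x_2.
A = [[0,1],[-8,-4]]; det(A-λI) = λ^2 + 4λ + 8.
Eigenvalues λ = -2 ± 2i.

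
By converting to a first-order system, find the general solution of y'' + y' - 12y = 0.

y(t) = K_1e^(3t) + K_2e^(-4t)

Let x_1 = y, x_2 = y'. Then x_1' = x_2 and x_2' = 12x_1 - x_2.
A = [[0,1],[12,-1]]; det(A-λI) = λ^2 + λ - 12.
Eigenvalues λ = 3, -4 with eigenvectors (1,3), (1,-4).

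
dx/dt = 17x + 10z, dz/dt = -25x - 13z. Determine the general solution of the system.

x(t) = -C_1e^(2t)sin(5t) + C_1e^(2t)cos(5t) + C_2e^(2t)sin(5t) + C_2e^(2t)cos(5t), z(t) = C_1e^(2t)sin(5t) - 2C_1e^(2t)cos(5t) - 2C_2e^(2t)sin(5t) - C_2e^(2t)cos(5t)

Coefficient matrix A = [[17, 10], [-25, -13]].
Characteristic polynomial det(A - λI) = λ^2 - 4λ + 29 = 0.
Eigenvalues λ = 2 ± 5i (complex conjugate pair).
For λ=2+5i: an eigenvector is (1,-2) - i(-1,1) = (1 + i, -2 - i).
A real fundamental pair from Re and Im of e^((2+5i)t)v: X_1 = e^(2t)(cos(5t)·(1,-2) + sin(5t)·(-1,1)), X_2 = e^(2t)(sin(5t)·(1,-2) - cos(5t)·(-1,1)).
General solution: C_1X_1 + C_2X_2.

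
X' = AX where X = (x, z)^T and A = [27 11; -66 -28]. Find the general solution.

Coefficient matrix A = [[27, 11], [-66, -28]].
Characteristic polynomial det(A - λI) = λ^2 + λ - 30 = 0.
Eigenvalues λ = 5, -6.
For λ=5: (A-λI) row 1 is [22, 11], so an eigenvector is (-1, 2).
For λ=-6: (A-λI) row 1 is [33, 11], so an eigenvector is (1, -3).
General solution: c_1e^(5t)(-1,2) + c_2e^(-6t)(1,-3).

x(t) = -c_1e^(5t) + c_2e^(-6t), z(t) = 2c_1e^(5t) - 3c_2e^(-6t)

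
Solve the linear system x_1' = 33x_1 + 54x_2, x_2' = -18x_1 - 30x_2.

x_1(t) = 2C_1e^(6t) - 3C_2e^(-3t), x_2(t) = -C_1e^(6t) + 2C_2e^(-3t)

Coefficient matrix A = [[33, 54], [-18, -30]].
Characteristic polynomial det(A - λI) = λ^2 - 3λ - 18 = 0.
Eigenvalues λ = 6, -3.
For λ=6: (A-λI) row 1 is [27, 54], so an eigenvector is (2, -1).
For λ=-3: (A-λI) row 1 is [36, 54], so an eigenvector is (-3, 2).
General solution: C_1e^(6t)(2,-1) + C_2e^(-3t)(-3,2).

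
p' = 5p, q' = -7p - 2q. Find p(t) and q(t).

Coefficient matrix A = [[5, 0], [-7, -2]].
Characteristic polynomial det(A - λI) = λ^2 - 3λ - 10 = 0.
Eigenvalues λ = 5, -2.
For λ=5: (A-λI) row 2 is [-7, -7], so an eigenvector is (1, -1).
For λ=-2: (A-λI) row 1 is [7, 0], so an eigenvector is (0, 1).
General solution: K_1e^(5t)(1,-1) + K_2e^(-2t)(0,1).

p(t) = K_1e^(5t), q(t) = -K_1e^(5t) + K_2e^(-2t)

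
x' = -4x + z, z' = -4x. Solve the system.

Coefficient matrix A = [[-4, 1], [-4, 0]].
Characteristic polynomial det(A - λI) = λ^2 + 4λ + 4 = 0.
Single eigenvalue λ = -2 with algebraic multiplicity 2.
Eigenvector v = (1,2); generalized eigenvector w with (A-λI)w=v is (1,3).
General solution: e^(-2t)[C_1·v + C_2·(t·v + w)].

x(t) = C_1e^(-2t) + C_2te^(-2t) + C_2e^(-2t), z(t) = 2C_1e^(-2t) + 2C_2te^(-2t) + 3C_2e^(-2t)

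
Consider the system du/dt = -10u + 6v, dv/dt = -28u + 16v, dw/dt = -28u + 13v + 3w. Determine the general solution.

u(t) = C_1e^(2t) + 3C_2e^(4t), v(t) = 2C_1e^(2t) + 7C_2e^(4t), w(t) = 2C_1e^(2t) + 7C_2e^(4t) + C_3e^(3t)

Coefficient matrix A = [[-10, 6, 0], [-28, 16, 0], [-28, 13, 3]].
det(A - λI) = 0 gives eigenvalues λ = 2, 4, 3.
For λ=2: eigenvector (1,2,2).
For λ=4: eigenvector (3,7,7).
For λ=3: eigenvector (0,0,1).
General solution: C_1e^(2t)(1,2,2) + C_2e^(4t)(3,7,7) + C_3e^(3t)(0,0,1).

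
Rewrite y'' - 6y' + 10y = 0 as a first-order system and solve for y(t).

Let x_1 = y, x_2 = y'. Then x_1' = x_2 and x_2' = -10x_1 + 6x_2.
A = [[0,1],[-10,6]]; det(A-λI) = λ^2 - 6λ + 10.
Eigenvalues λ = 3 ± i.

y(t) = c_1e^(3t)cos(t) + c_2e^(3t)sin(t)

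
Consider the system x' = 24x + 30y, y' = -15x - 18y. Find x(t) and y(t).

Coefficient matrix A = [[24, 30], [-15, -18]].
Characteristic polynomial det(A - λI) = λ^2 - 6λ + 18 = 0.
Eigenvalues λ = 3 ± 3i (complex conjugate pair).
For λ=3+3i: an eigenvector is (1,-1) - i(-3,2) = (1 + 3i, -1 - 2i).
A real fundamental pair from Re and Im of e^((3+3i)t)v: X_1 = e^(3t)(cos(3t)·(1,-1) + sin(3t)·(-3,2)), X_2 = e^(3t)(sin(3t)·(1,-1) - cos(3t)·(-3,2)).
General solution: C_1X_1 + C_2X_2.

x(t) = -3C_1e^(3t)sin(3t) + C_1e^(3t)cos(3t) + C_2e^(3t)sin(3t) + 3C_2e^(3t)cos(3t), y(t) = 2C_1e^(3t)sin(3t) - C_1e^(3t)cos(3t) - C_2e^(3t)sin(3t) - 2C_2e^(3t)cos(3t)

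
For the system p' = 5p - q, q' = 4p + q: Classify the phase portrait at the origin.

A = [[5,-1],[4,1]]; det(A-λI) = λ^2 - 6λ + 9.
repeated λ = 3 with a single eigenvector.

unstable improper node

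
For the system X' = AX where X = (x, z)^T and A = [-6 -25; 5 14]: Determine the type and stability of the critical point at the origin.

A = [[-6,-25],[5,14]]; det(A-λI) = λ^2 - 8λ + 41.
λ = 4 ± 5i: positive real part.

unstable spiral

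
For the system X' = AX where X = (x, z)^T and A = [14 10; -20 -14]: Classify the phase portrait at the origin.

A = [[14,10],[-20,-14]]; det(A-λI) = λ^2 + 4.
λ = 0 ± 2i: zero real part.

center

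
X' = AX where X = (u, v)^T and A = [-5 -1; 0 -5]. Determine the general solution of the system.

u(t) = -C_1e^(-5t) - C_2te^(-5t) - 3C_2e^(-5t), v(t) = C_2e^(-5t)

Coefficient matrix A = [[-5, -1], [0, -5]].
Characteristic polynomial det(A - λI) = λ^2 + 10λ + 25 = 0.
Single eigenvalue λ = -5 with algebraic multiplicity 2.
Eigenvector v = (-1,0); generalized eigenvector w with (A-λI)w=v is (-3,1).
General solution: e^(-5t)[C_1·v + C_2·(t·v + w)].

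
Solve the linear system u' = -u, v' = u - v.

Coefficient matrix A = [[-1, 0], [1, -1]].
Characteristic polynomial det(A - λI) = λ^2 + 2λ + 1 = 0.
Single eigenvalue λ = -1 with algebraic multiplicity 2.
Eigenvector v = (0,1); generalized eigenvector w with (A-λI)w=v is (1,-1).
General solution: e^(-t)[K_1·v + K_2·(t·v + w)].

u(t) = K_2e^(-t), v(t) = K_1e^(-t) + K_2te^(-t) - K_2e^(-t)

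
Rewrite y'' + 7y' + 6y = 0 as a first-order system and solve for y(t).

Let x_1 = y, x_2 = y'. Then x_1' = x_2 and x_2' = -6x_1 - 7x_2.
A = [[0,1],[-6,-7]]; det(A-λI) = λ^2 + 7λ + 6.
Eigenvalues λ = -1, -6 with eigenvectors (1,-1), (1,-6).

y(t) = C_1e^(-t) + C_2e^(-6t)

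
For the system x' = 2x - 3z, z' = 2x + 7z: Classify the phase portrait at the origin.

A = [[2,-3],[2,7]]; det(A-λI) = λ^2 - 9λ + 20.
λ = 4, 5: both positive.

unstable node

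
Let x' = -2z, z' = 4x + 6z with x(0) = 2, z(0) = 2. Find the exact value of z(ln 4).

A = [[0,-2],[4,6]]; eigenvalues λ = 2, 4.
Eigenvectors: (-1,1) for λ=2, (-1,2) for λ=4.
From the initial condition, c_1 = -6, c_2 = 4.
z(ln 4) = (-6)(4^2)(1) + (4)(4^4)(2) = 1952.

1952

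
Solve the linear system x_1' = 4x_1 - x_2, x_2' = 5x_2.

x_1(t) = C_1e^(4t) + C_2e^(5t), x_2(t) = -C_2e^(5t)

Coefficient matrix A = [[4, -1], [0, 5]].
Characteristic polynomial det(A - λI) = λ^2 - 9λ + 20 = 0.
Eigenvalues λ = 4, 5.
For λ=4: (A-λI) row 1 is [0, -1], so an eigenvector is (1, 0).
For λ=5: (A-λI) row 1 is [-1, -1], so an eigenvector is (1, -1).
General solution: C_1e^(4t)(1,0) + C_2e^(5t)(1,-1).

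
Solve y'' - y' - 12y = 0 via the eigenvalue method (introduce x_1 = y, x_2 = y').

Let x_1 = y, x_2 = y'. Then x_1' = x_2 and x_2' = 12x_1 + x_2.
A = [[0,1],[12,1]]; det(A-λI) = λ^2 - λ - 12.
Eigenvalues λ = 4, -3 with eigenvectors (1,4), (1,-3).

y(t) = c_1e^(4t) + c_2e^(-3t)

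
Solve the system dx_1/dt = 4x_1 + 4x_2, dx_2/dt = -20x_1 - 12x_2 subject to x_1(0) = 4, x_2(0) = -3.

x_1(t) = 5e^(-4t)sin(4t) + 4e^(-4t)cos(4t), x_2(t) = -14e^(-4t)sin(4t) - 3e^(-4t)cos(4t)

Coefficient matrix A = [[4, 4], [-20, -12]].
Characteristic polynomial det(A - λI) = λ^2 + 8λ + 32 = 0.
Eigenvalues λ = -4 ± 4i (complex conjugate pair).
For λ=-4+4i: an eigenvector is (0,1) - i(1,-2) = (0 - i, 1 + 2i).
A real fundamental pair from Re and Im of e^((-4+4i)t)v: X_1 = e^(-4t)(cos(4t)·(0,1) + sin(4t)·(1,-2)), X_2 = e^(-4t)(sin(4t)·(0,1) - cos(4t)·(1,-2)).
General solution: c_1X_1 + c_2X_2.
Applying x_1(0)=4, x_2(0)=-3 gives c_1=5, c_2=-4.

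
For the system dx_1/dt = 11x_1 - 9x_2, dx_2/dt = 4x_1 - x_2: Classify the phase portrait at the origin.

A = [[11,-9],[4,-1]]; det(A-λI) = λ^2 - 10λ + 25.
repeated λ = 5 with a single eigenvector.

unstable improper node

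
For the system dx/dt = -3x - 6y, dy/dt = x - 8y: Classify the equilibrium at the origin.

stable node

A = [[-3,-6],[1,-8]]; det(A-λI) = λ^2 + 11λ + 30.
λ = -6, -5: both negative.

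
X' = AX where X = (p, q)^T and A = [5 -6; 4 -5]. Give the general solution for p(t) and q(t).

Coefficient matrix A = [[5, -6], [4, -5]].
Characteristic polynomial det(A - λI) = λ^2 - 1 = 0.
Eigenvalues λ = -1, 1.
For λ=-1: (A-λI) row 1 is [6, -6], so an eigenvector is (1, 1).
For λ=1: (A-λI) row 1 is [4, -6], so an eigenvector is (3, 2).
General solution: C_1e^(-t)(1,1) + C_2e^(t)(3,2).

p(t) = C_1e^(-t) + 3C_2e^(t), q(t) = C_1e^(-t) + 2C_2e^(t)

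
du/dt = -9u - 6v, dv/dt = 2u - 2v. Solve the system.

Coefficient matrix A = [[-9, -6], [2, -2]].
Characteristic polynomial det(A - λI) = λ^2 + 11λ + 30 = 0.
Eigenvalues λ = -6, -5.
For λ=-6: (A-λI) row 1 is [-3, -6], so an eigenvector is (2, -1).
For λ=-5: (A-λI) row 1 is [-4, -6], so an eigenvector is (-3, 2).
General solution: C_1e^(-6t)(2,-1) + C_2e^(-5t)(-3,2).

u(t) = 2C_1e^(-6t) - 3C_2e^(-5t), v(t) = -C_1e^(-6t) + 2C_2e^(-5t)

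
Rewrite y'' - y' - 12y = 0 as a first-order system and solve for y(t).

Let x_1 = y, x_2 = y'. Then x_1' = x_2 and x_2' = 12x_1 + x_2.
A = [[0,1],[12,1]]; det(A-λI) = λ^2 - λ - 12.
Eigenvalues λ = -3, 4 with eigenvectors (1,-3), (1,4).

y(t) = c_1e^(-3t) + c_2e^(4t)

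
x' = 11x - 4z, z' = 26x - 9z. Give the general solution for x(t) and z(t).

x(t) = c_1e^(t)sin(2t) - c_1e^(t)cos(2t) - c_2e^(t)sin(2t) - c_2e^(t)cos(2t), z(t) = 2c_1e^(t)sin(2t) - 3c_1e^(t)cos(2t) - 3c_2e^(t)sin(2t) - 2c_2e^(t)cos(2t)

Coefficient matrix A = [[11, -4], [26, -9]].
Characteristic polynomial det(A - λI) = λ^2 - 2λ + 5 = 0.
Eigenvalues λ = 1 ± 2i (complex conjugate pair).
For λ=1+2i: an eigenvector is (-1,-3) - i(1,2) = (-1 - i, -3 - 2i).
A real fundamental pair from Re and Im of e^((1+2i)t)v: X_1 = e^(t)(cos(2t)·(-1,-3) + sin(2t)·(1,2)), X_2 = e^(t)(sin(2t)·(-1,-3) - cos(2t)·(1,2)).
General solution: c_1X_1 + c_2X_2.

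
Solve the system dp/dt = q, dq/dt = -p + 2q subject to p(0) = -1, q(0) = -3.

Coefficient matrix A = [[0, 1], [-1, 2]].
Characteristic polynomial det(A - λI) = λ^2 - 2λ + 1 = 0.
Single eigenvalue λ = 1 with algebraic multiplicity 2.
Eigenvector v = (-1,-1); generalized eigenvector w with (A-λI)w=v is (-1,-2).
General solution: e^(t)[K_1·v + K_2·(t·v + w)].
Applying p(0)=-1, q(0)=-3 gives K_1=-1, K_2=2.

p(t) = -2te^(t) - e^(t), q(t) = -2te^(t) - 3e^(t)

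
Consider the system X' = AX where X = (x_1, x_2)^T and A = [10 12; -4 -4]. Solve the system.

Coefficient matrix A = [[10, 12], [-4, -4]].
Characteristic polynomial det(A - λI) = λ^2 - 6λ + 8 = 0.
Eigenvalues λ = 4, 2.
For λ=4: (A-λI) row 1 is [6, 12], so an eigenvector is (2, -1).
For λ=2: (A-λI) row 1 is [8, 12], so an eigenvector is (3, -2).
General solution: K_1e^(4t)(2,-1) + K_2e^(2t)(3,-2).

x_1(t) = 2K_1e^(4t) + 3K_2e^(2t), x_2(t) = -K_1e^(4t) - 2K_2e^(2t)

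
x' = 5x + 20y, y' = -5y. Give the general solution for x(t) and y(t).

Coefficient matrix A = [[5, 20], [0, -5]].
Characteristic polynomial det(A - λI) = λ^2 - 25 = 0.
Eigenvalues λ = 5, -5.
For λ=5: (A-λI) row 1 is [0, 20], so an eigenvector is (-1, 0).
For λ=-5: (A-λI) row 1 is [10, 20], so an eigenvector is (2, -1).
General solution: K_1e^(5t)(-1,0) + K_2e^(-5t)(2,-1).

x(t) = -K_1e^(5t) + 2K_2e^(-5t), y(t) = -K_2e^(-5t)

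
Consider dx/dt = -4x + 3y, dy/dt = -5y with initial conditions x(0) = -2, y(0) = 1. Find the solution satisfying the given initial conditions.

x(t) = e^(-4t) - 3e^(-5t), y(t) = e^(-5t)

Coefficient matrix A = [[-4, 3], [0, -5]].
Characteristic polynomial det(A - λI) = λ^2 + 9λ + 20 = 0.
Eigenvalues λ = -5, -4.
For λ=-5: (A-λI) row 1 is [1, 3], so an eigenvector is (-3, 1).
For λ=-4: (A-λI) row 1 is [0, 3], so an eigenvector is (1, 0).
General solution: K_1e^(-5t)(-3,1) + K_2e^(-4t)(1,0).
Applying x(0)=-2, y(0)=1 gives K_1=1, K_2=1.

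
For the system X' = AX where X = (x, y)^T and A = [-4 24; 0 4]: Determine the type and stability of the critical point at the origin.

A = [[-4,24],[0,4]]; det(A-λI) = λ^2 - 16.
λ = 4, -4: opposite signs.

saddle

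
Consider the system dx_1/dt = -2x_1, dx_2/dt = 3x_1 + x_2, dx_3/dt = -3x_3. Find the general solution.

x_1(t) = C_1e^(-2t), x_2(t) = -C_1e^(-2t) + C_2e^(t), x_3(t) = C_3e^(-3t)

Coefficient matrix A = [[-2, 0, 0], [3, 1, 0], [0, 0, -3]].
det(A - λI) = 0 gives eigenvalues λ = -2, 1, -3.
For λ=-2: eigenvector (1,-1,0).
For λ=1: eigenvector (0,1,0).
For λ=-3: eigenvector (0,0,1).
General solution: C_1e^(-2t)(1,-1,0) + C_2e^(t)(0,1,0) + C_3e^(-3t)(0,0,1).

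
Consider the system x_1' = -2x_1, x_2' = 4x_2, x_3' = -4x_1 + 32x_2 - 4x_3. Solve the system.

Coefficient matrix A = [[-2, 0, 0], [0, 4, 0], [-4, 32, -4]].
det(A - λI) = 0 gives eigenvalues λ = -2, 4, -4.
For λ=-2: eigenvector (1,0,-2).
For λ=4: eigenvector (0,1,4).
For λ=-4: eigenvector (0,0,1).
General solution: K_1e^(-2t)(1,0,-2) + K_2e^(4t)(0,1,4) + K_3e^(-4t)(0,0,1).

x_1(t) = K_1e^(-2t), x_2(t) = K_2e^(4t), x_3(t) = -2K_1e^(-2t) + 4K_2e^(4t) + K_3e^(-4t)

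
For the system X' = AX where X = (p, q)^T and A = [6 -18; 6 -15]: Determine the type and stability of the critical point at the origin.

A = [[6,-18],[6,-15]]; det(A-λI) = λ^2 + 9λ + 18.
λ = -3, -6: both negative.

stable node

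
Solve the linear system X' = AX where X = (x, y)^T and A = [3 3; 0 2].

Coefficient matrix A = [[3, 3], [0, 2]].
Characteristic polynomial det(A - λI) = λ^2 - 5λ + 6 = 0.
Eigenvalues λ = 3, 2.
For λ=3: (A-λI) row 1 is [0, 3], so an eigenvector is (-1, 0).
For λ=2: (A-λI) row 1 is [1, 3], so an eigenvector is (3, -1).
General solution: c_1e^(3t)(-1,0) + c_2e^(2t)(3,-1).

x(t) = -c_1e^(3t) + 3c_2e^(2t), y(t) = -c_2e^(2t)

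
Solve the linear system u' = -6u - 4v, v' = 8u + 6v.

u(t) = C_1e^(2t) - C_2e^(-2t), v(t) = -2C_1e^(2t) + C_2e^(-2t)

Coefficient matrix A = [[-6, -4], [8, 6]].
Characteristic polynomial det(A - λI) = λ^2 - 4 = 0.
Eigenvalues λ = 2, -2.
For λ=2: (A-λI) row 1 is [-8, -4], so an eigenvector is (1, -2).
For λ=-2: (A-λI) row 1 is [-4, -4], so an eigenvector is (-1, 1).
General solution: C_1e^(2t)(1,-2) + C_2e^(-2t)(-1,1).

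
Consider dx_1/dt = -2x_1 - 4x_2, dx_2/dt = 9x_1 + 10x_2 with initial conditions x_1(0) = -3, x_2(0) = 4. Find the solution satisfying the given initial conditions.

x_1(t) = 2te^(4t) - 3e^(4t), x_2(t) = -3te^(4t) + 4e^(4t)

Coefficient matrix A = [[-2, -4], [9, 10]].
Characteristic polynomial det(A - λI) = λ^2 - 8λ + 16 = 0.
Single eigenvalue λ = 4 with algebraic multiplicity 2.
Eigenvector v = (2,-3); generalized eigenvector w with (A-λI)w=v is (1,-2).
General solution: e^(4t)[c_1·v + c_2·(t·v + w)].
Applying x_1(0)=-3, x_2(0)=4 gives c_1=-2, c_2=1.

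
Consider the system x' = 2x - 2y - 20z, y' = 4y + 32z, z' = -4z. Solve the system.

x(t) = C_1e^(2t) - C_2e^(4t) + 2C_3e^(-4t), y(t) = C_2e^(4t) - 4C_3e^(-4t), z(t) = C_3e^(-4t)

Coefficient matrix A = [[2, -2, -20], [0, 4, 32], [0, 0, -4]].
det(A - λI) = 0 gives eigenvalues λ = 2, 4, -4.
For λ=2: eigenvector (1,0,0).
For λ=4: eigenvector (-1,1,0).
For λ=-4: eigenvector (2,-4,1).
General solution: C_1e^(2t)(1,0,0) + C_2e^(4t)(-1,1,0) + C_3e^(-4t)(2,-4,1).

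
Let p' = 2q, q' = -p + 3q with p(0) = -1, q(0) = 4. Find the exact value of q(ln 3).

A = [[0,2],[-1,3]]; eigenvalues λ = 1, 2.
Eigenvectors: (-2,-1) for λ=1, (-1,-1) for λ=2.
From the initial condition, c_1 = 5, c_2 = -9.
q(ln 3) = (5)(3^1)(-1) + (-9)(3^2)(-1) = 66.

66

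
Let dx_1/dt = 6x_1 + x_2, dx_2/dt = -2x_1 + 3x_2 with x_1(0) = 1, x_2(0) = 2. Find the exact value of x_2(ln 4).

-2560

A = [[6,1],[-2,3]]; eigenvalues λ = 4, 5.
Eigenvectors: (-1,2) for λ=4, (1,-1) for λ=5.
From the initial condition, c_1 = 3, c_2 = 4.
x_2(ln 4) = (3)(4^4)(2) + (4)(4^5)(-1) = -2560.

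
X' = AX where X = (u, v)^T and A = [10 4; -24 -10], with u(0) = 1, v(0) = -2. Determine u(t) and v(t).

Coefficient matrix A = [[10, 4], [-24, -10]].
Characteristic polynomial det(A - λI) = λ^2 - 4 = 0.
Eigenvalues λ = 2, -2.
For λ=2: (A-λI) row 1 is [8, 4], so an eigenvector is (1, -2).
For λ=-2: (A-λI) row 1 is [12, 4], so an eigenvector is (1, -3).
General solution: K_1e^(2t)(1,-2) + K_2e^(-2t)(1,-3).
Applying u(0)=1, v(0)=-2 gives K_1=1, K_2=0.

u(t) = e^(2t), v(t) = -2e^(2t)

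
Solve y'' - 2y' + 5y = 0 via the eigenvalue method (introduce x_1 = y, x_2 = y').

Let x_1 = y, x_2 = y'. Then x_1' = x_2 and x_2' = -5x_1 + 2x_2.
A = [[0,1],[-5,2]]; det(A-λI) = λ^2 - 2λ + 5.
Eigenvalues λ = 1 ± 2i.

y(t) = C_1e^(t)cos(2t) + C_2e^(t)sin(2t)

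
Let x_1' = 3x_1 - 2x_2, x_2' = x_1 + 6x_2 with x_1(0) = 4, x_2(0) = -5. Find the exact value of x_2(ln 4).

-5888

A = [[3,-2],[1,6]]; eigenvalues λ = 5, 4.
Eigenvectors: (1,-1) for λ=5, (2,-1) for λ=4.
From the initial condition, c_1 = 6, c_2 = -1.
x_2(ln 4) = (6)(4^5)(-1) + (-1)(4^4)(-1) = -5888.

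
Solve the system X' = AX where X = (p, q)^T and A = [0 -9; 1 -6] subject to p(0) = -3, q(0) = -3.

Coefficient matrix A = [[0, -9], [1, -6]].
Characteristic polynomial det(A - λI) = λ^2 + 6λ + 9 = 0.
Single eigenvalue λ = -3 with algebraic multiplicity 2.
Eigenvector v = (3,1); generalized eigenvector w with (A-λI)w=v is (-2,-1).
General solution: e^(-3t)[c_1·v + c_2·(t·v + w)].
Applying p(0)=-3, q(0)=-3 gives c_1=3, c_2=6.

p(t) = 18te^(-3t) - 3e^(-3t), q(t) = 6te^(-3t) - 3e^(-3t)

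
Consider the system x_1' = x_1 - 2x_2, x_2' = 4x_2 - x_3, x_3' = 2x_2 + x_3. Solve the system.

Coefficient matrix A = [[1, -2, 0], [0, 4, -1], [0, 2, 1]].
det(A - λI) = 0 gives eigenvalues λ = 1, 3, 2.
For λ=1: eigenvector (1,0,0).
For λ=3: eigenvector (1,-1,-1).
For λ=2: eigenvector (-2,1,2).
General solution: c_1e^(t)(1,0,0) + c_2e^(3t)(1,-1,-1) + c_3e^(2t)(-2,1,2).

x_1(t) = c_1e^(t) + c_2e^(3t) - 2c_3e^(2t), x_2(t) = -c_2e^(3t) + c_3e^(2t), x_3(t) = -c_2e^(3t) + 2c_3e^(2t)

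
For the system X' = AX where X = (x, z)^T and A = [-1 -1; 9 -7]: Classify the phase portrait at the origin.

A = [[-1,-1],[9,-7]]; det(A-λI) = λ^2 + 8λ + 16.
repeated λ = -4 with a single eigenvector.

stable improper node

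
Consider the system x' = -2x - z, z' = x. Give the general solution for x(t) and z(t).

x(t) = c_1e^(-t) + c_2te^(-t), z(t) = -c_1e^(-t) - c_2te^(-t) - c_2e^(-t)

Coefficient matrix A = [[-2, -1], [1, 0]].
Characteristic polynomial det(A - λI) = λ^2 + 2λ + 1 = 0.
Single eigenvalue λ = -1 with algebraic multiplicity 2.
Eigenvector v = (1,-1); generalized eigenvector w with (A-λI)w=v is (0,-1).
General solution: e^(-t)[c_1·v + c_2·(t·v + w)].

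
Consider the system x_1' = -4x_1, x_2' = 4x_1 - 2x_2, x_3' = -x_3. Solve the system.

x_1(t) = K_1e^(-4t), x_2(t) = -2K_1e^(-4t) + K_3e^(-2t), x_3(t) = K_2e^(-t)

Coefficient matrix A = [[-4, 0, 0], [4, -2, 0], [0, 0, -1]].
det(A - λI) = 0 gives eigenvalues λ = -4, -1, -2.
For λ=-4: eigenvector (1,-2,0).
For λ=-1: eigenvector (0,0,1).
For λ=-2: eigenvector (0,1,0).
General solution: K_1e^(-4t)(1,-2,0) + K_2e^(-t)(0,0,1) + K_3e^(-2t)(0,1,0).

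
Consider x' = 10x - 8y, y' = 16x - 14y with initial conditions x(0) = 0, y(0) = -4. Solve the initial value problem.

Coefficient matrix A = [[10, -8], [16, -14]].
Characteristic polynomial det(A - λI) = λ^2 + 4λ - 12 = 0.
Eigenvalues λ = 2, -6.
For λ=2: (A-λI) row 1 is [8, -8], so an eigenvector is (1, 1).
For λ=-6: (A-λI) row 1 is [16, -8], so an eigenvector is (1, 2).
General solution: c_1e^(2t)(1,1) + c_2e^(-6t)(1,2).
Applying x(0)=0, y(0)=-4 gives c_1=4, c_2=-4.

x(t) = 4e^(2t) - 4e^(-6t), y(t) = 4e^(2t) - 8e^(-6t)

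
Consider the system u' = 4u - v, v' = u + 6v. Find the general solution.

u(t) = -K_1e^(5t) - K_2te^(5t) + 2K_2e^(5t), v(t) = K_1e^(5t) + K_2te^(5t) - K_2e^(5t)

Coefficient matrix A = [[4, -1], [1, 6]].
Characteristic polynomial det(A - λI) = λ^2 - 10λ + 25 = 0.
Single eigenvalue λ = 5 with algebraic multiplicity 2.
Eigenvector v = (-1,1); generalized eigenvector w with (A-λI)w=v is (2,-1).
General solution: e^(5t)[K_1·v + K_2·(t·v + w)].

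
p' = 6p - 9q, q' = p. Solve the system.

Coefficient matrix A = [[6, -9], [1, 0]].
Characteristic polynomial det(A - λI) = λ^2 - 6λ + 9 = 0.
Single eigenvalue λ = 3 with algebraic multiplicity 2.
Eigenvector v = (-3,-1); generalized eigenvector w with (A-λI)w=v is (-1,0).
General solution: e^(3t)[K_1·v + K_2·(t·v + w)].

p(t) = -3K_1e^(3t) - 3K_2te^(3t) - K_2e^(3t), q(t) = -K_1e^(3t) - K_2te^(3t)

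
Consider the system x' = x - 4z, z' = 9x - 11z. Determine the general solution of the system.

Coefficient matrix A = [[1, -4], [9, -11]].
Characteristic polynomial det(A - λI) = λ^2 + 10λ + 25 = 0.
Single eigenvalue λ = -5 with algebraic multiplicity 2.
Eigenvector v = (2,3); generalized eigenvector w with (A-λI)w=v is (-1,-2).
General solution: e^(-5t)[C_1·v + C_2·(t·v + w)].

x(t) = 2C_1e^(-5t) + 2C_2te^(-5t) - C_2e^(-5t), z(t) = 3C_1e^(-5t) + 3C_2te^(-5t) - 2C_2e^(-5t)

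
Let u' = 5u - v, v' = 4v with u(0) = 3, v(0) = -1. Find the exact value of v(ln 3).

-81

A = [[5,-1],[0,4]]; eigenvalues λ = 5, 4.
Eigenvectors: (1,0) for λ=5, (-1,-1) for λ=4.
From the initial condition, c_1 = 4, c_2 = 1.
v(ln 3) = (4)(3^5)(0) + (1)(3^4)(-1) = -81.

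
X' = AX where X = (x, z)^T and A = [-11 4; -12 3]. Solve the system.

Coefficient matrix A = [[-11, 4], [-12, 3]].
Characteristic polynomial det(A - λI) = λ^2 + 8λ + 15 = 0.
Eigenvalues λ = -3, -5.
For λ=-3: (A-λI) row 1 is [-8, 4], so an eigenvector is (-1, -2).
For λ=-5: (A-λI) row 1 is [-6, 4], so an eigenvector is (-2, -3).
General solution: K_1e^(-3t)(-1,-2) + K_2e^(-5t)(-2,-3).

x(t) = -K_1e^(-3t) - 2K_2e^(-5t), z(t) = -2K_1e^(-3t) - 3K_2e^(-5t)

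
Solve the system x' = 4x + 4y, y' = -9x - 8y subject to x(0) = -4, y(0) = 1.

x(t) = -20te^(-2t) - 4e^(-2t), y(t) = 30te^(-2t) + e^(-2t)

Coefficient matrix A = [[4, 4], [-9, -8]].
Characteristic polynomial det(A - λI) = λ^2 + 4λ + 4 = 0.
Single eigenvalue λ = -2 with algebraic multiplicity 2.
Eigenvector v = (2,-3); generalized eigenvector w with (A-λI)w=v is (-1,2).
General solution: e^(-2t)[C_1·v + C_2·(t·v + w)].
Applying x(0)=-4, y(0)=1 gives C_1=-7, C_2=-10.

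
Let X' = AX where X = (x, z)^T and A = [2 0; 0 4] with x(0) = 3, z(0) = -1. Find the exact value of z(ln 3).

-81

A = [[2,0],[0,4]]; eigenvalues λ = 4, 2.
Eigenvectors: (0,1) for λ=4, (-1,0) for λ=2.
From the initial condition, c_1 = -1, c_2 = -3.
z(ln 3) = (-1)(3^4)(1) + (-3)(3^2)(0) = -81.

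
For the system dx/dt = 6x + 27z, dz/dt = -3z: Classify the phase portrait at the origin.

saddle

A = [[6,27],[0,-3]]; det(A-λI) = λ^2 - 3λ - 18.
λ = -3, 6: opposite signs.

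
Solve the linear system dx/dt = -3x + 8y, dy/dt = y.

x(t) = 2C_1e^(t) - C_2e^(-3t), y(t) = C_1e^(t)

Coefficient matrix A = [[-3, 8], [0, 1]].
Characteristic polynomial det(A - λI) = λ^2 + 2λ - 3 = 0.
Eigenvalues λ = 1, -3.
For λ=1: (A-λI) row 1 is [-4, 8], so an eigenvector is (2, 1).
For λ=-3: (A-λI) row 1 is [0, 8], so an eigenvector is (-1, 0).
General solution: C_1e^(t)(2,1) + C_2e^(-3t)(-1,0).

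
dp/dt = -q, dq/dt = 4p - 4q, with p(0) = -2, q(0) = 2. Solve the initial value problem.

p(t) = -6te^(-2t) - 2e^(-2t), q(t) = -12te^(-2t) + 2e^(-2t)

Coefficient matrix A = [[0, -1], [4, -4]].
Characteristic polynomial det(A - λI) = λ^2 + 4λ + 4 = 0.
Single eigenvalue λ = -2 with algebraic multiplicity 2.
Eigenvector v = (-1,-2); generalized eigenvector w with (A-λI)w=v is (-1,-1).
General solution: e^(-2t)[K_1·v + K_2·(t·v + w)].
Applying p(0)=-2, q(0)=2 gives K_1=-4, K_2=6.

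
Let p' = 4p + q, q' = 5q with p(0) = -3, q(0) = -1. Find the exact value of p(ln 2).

A = [[4,1],[0,5]]; eigenvalues λ = 4, 5.
Eigenvectors: (1,0) for λ=4, (-1,-1) for λ=5.
From the initial condition, c_1 = -2, c_2 = 1.
p(ln 2) = (-2)(2^4)(1) + (1)(2^5)(-1) = -64.

-64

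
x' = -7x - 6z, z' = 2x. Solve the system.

x(t) = -3c_1e^(-3t) - 2c_2e^(-4t), z(t) = 2c_1e^(-3t) + c_2e^(-4t)

Coefficient matrix A = [[-7, -6], [2, 0]].
Characteristic polynomial det(A - λI) = λ^2 + 7λ + 12 = 0.
Eigenvalues λ = -3, -4.
For λ=-3: (A-λI) row 1 is [-4, -6], so an eigenvector is (-3, 2).
For λ=-4: (A-λI) row 1 is [-3, -6], so an eigenvector is (-2, 1).
General solution: c_1e^(-3t)(-3,2) + c_2e^(-4t)(-2,1).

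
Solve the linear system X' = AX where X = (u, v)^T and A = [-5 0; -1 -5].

u(t) = -C_2e^(-5t), v(t) = C_1e^(-5t) + C_2te^(-5t) - 3C_2e^(-5t)

Coefficient matrix A = [[-5, 0], [-1, -5]].
Characteristic polynomial det(A - λI) = λ^2 + 10λ + 25 = 0.
Single eigenvalue λ = -5 with algebraic multiplicity 2.
Eigenvector v = (0,1); generalized eigenvector w with (A-λI)w=v is (-1,-3).
General solution: e^(-5t)[C_1·v + C_2·(t·v + w)].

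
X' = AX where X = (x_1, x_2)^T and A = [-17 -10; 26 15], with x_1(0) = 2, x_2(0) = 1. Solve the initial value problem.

Coefficient matrix A = [[-17, -10], [26, 15]].
Characteristic polynomial det(A - λI) = λ^2 + 2λ + 5 = 0.
Eigenvalues λ = -1 ± 2i (complex conjugate pair).
For λ=-1+2i: an eigenvector is (1,-2) - i(2,-3) = (1 - 2i, -2 + 3i).
A real fundamental pair from Re and Im of e^((-1+2i)t)v: X_1 = e^(-t)(cos(2t)·(1,-2) + sin(2t)·(2,-3)), X_2 = e^(-t)(sin(2t)·(1,-2) - cos(2t)·(2,-3)).
General solution: K_1X_1 + K_2X_2.
Applying x_1(0)=2, x_2(0)=1 gives K_1=-8, K_2=-5.

x_1(t) = -21e^(-t)sin(2t) + 2e^(-t)cos(2t), x_2(t) = 34e^(-t)sin(2t) + e^(-t)cos(2t)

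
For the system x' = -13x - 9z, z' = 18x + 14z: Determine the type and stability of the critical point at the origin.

A = [[-13,-9],[18,14]]; det(A-λI) = λ^2 - λ - 20.
λ = 5, -4: opposite signs.

saddle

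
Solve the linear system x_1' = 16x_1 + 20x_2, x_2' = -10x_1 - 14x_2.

x_1(t) = -2c_1e^(6t) - c_2e^(-4t), x_2(t) = c_1e^(6t) + c_2e^(-4t)

Coefficient matrix A = [[16, 20], [-10, -14]].
Characteristic polynomial det(A - λI) = λ^2 - 2λ - 24 = 0.
Eigenvalues λ = 6, -4.
For λ=6: (A-λI) row 1 is [10, 20], so an eigenvector is (-2, 1).
For λ=-4: (A-λI) row 1 is [20, 20], so an eigenvector is (-1, 1).
General solution: c_1e^(6t)(-2,1) + c_2e^(-4t)(-1,1).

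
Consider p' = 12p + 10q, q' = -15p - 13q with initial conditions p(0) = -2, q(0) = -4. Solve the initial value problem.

p(t) = -14e^(2t) + 12e^(-3t), q(t) = 14e^(2t) - 18e^(-3t)

Coefficient matrix A = [[12, 10], [-15, -13]].
Characteristic polynomial det(A - λI) = λ^2 + λ - 6 = 0.
Eigenvalues λ = -3, 2.
For λ=-3: (A-λI) row 1 is [15, 10], so an eigenvector is (2, -3).
For λ=2: (A-λI) row 1 is [10, 10], so an eigenvector is (-1, 1).
General solution: C_1e^(-3t)(2,-3) + C_2e^(2t)(-1,1).
Applying p(0)=-2, q(0)=-4 gives C_1=6, C_2=14.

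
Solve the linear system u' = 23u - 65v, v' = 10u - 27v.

u(t) = 3C_1e^(-2t)sin(5t) - 2C_1e^(-2t)cos(5t) - 2C_2e^(-2t)sin(5t) - 3C_2e^(-2t)cos(5t), v(t) = C_1e^(-2t)sin(5t) - C_1e^(-2t)cos(5t) - C_2e^(-2t)sin(5t) - C_2e^(-2t)cos(5t)

Coefficient matrix A = [[23, -65], [10, -27]].
Characteristic polynomial det(A - λI) = λ^2 + 4λ + 29 = 0.
Eigenvalues λ = -2 ± 5i (complex conjugate pair).
For λ=-2+5i: an eigenvector is (-2,-1) - i(3,1) = (-2 - 3i, -1 - i).
A real fundamental pair from Re and Im of e^((-2+5i)t)v: X_1 = e^(-2t)(cos(5t)·(-2,-1) + sin(5t)·(3,1)), X_2 = e^(-2t)(sin(5t)·(-2,-1) - cos(5t)·(3,1)).
General solution: C_1X_1 + C_2X_2.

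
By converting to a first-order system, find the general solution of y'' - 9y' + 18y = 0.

y(t) = C_1e^(3t) + C_2e^(6t)

Let x_1 = y, x_2 = y'. Then x_1' = x_2 and x_2' = -18x_1 + 9x_2.
A = [[0,1],[-18,9]]; det(A-λI) = λ^2 - 9λ + 18.
Eigenvalues λ = 3, 6 with eigenvectors (1,3), (1,6).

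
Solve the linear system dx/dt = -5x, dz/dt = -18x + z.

x(t) = -C_2e^(-5t), z(t) = -C_1e^(t) - 3C_2e^(-5t)

Coefficient matrix A = [[-5, 0], [-18, 1]].
Characteristic polynomial det(A - λI) = λ^2 + 4λ - 5 = 0.
Eigenvalues λ = 1, -5.
For λ=1: (A-λI) row 1 is [-6, 0], so an eigenvector is (0, -1).
For λ=-5: (A-λI) row 2 is [-18, 6], so an eigenvector is (-1, -3).
General solution: C_1e^(t)(0,-1) + C_2e^(-5t)(-1,-3).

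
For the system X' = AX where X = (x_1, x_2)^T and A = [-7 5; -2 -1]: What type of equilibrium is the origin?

A = [[-7,5],[-2,-1]]; det(A-λI) = λ^2 + 8λ + 17.
λ = -4 ± i: negative real part.

stable spiral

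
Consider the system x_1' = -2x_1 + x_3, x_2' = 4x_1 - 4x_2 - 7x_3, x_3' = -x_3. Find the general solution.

x_1(t) = K_1e^(-2t) + K_3e^(-t), x_2(t) = 2K_1e^(-2t) + K_2e^(-4t) - K_3e^(-t), x_3(t) = K_3e^(-t)

Coefficient matrix A = [[-2, 0, 1], [4, -4, -7], [0, 0, -1]].
det(A - λI) = 0 gives eigenvalues λ = -2, -4, -1.
For λ=-2: eigenvector (1,2,0).
For λ=-4: eigenvector (0,1,0).
For λ=-1: eigenvector (1,-1,1).
General solution: K_1e^(-2t)(1,2,0) + K_2e^(-4t)(0,1,0) + K_3e^(-t)(1,-1,1).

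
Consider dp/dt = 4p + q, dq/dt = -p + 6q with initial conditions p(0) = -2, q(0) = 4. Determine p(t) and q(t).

p(t) = 6te^(5t) - 2e^(5t), q(t) = 6te^(5t) + 4e^(5t)

Coefficient matrix A = [[4, 1], [-1, 6]].
Characteristic polynomial det(A - λI) = λ^2 - 10λ + 25 = 0.
Single eigenvalue λ = 5 with algebraic multiplicity 2.
Eigenvector v = (1,1); generalized eigenvector w with (A-λI)w=v is (2,3).
General solution: e^(5t)[K_1·v + K_2·(t·v + w)].
Applying p(0)=-2, q(0)=4 gives K_1=-14, K_2=6.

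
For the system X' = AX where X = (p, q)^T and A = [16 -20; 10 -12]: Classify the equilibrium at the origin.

unstable spiral

A = [[16,-20],[10,-12]]; det(A-λI) = λ^2 - 4λ + 8.
λ = 2 ± 2i: positive real part.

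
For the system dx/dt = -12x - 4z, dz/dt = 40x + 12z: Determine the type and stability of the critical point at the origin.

A = [[-12,-4],[40,12]]; det(A-λI) = λ^2 + 16.
λ = 0 ± 4i: zero real part.

center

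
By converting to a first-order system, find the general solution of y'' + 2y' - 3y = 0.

Let x_1 = y, x_2 = y'. Then x_1' = x_2 and x_2' = 3x_1 - 2x_2.
A = [[0,1],[3,-2]]; det(A-λI) = λ^2 + 2λ - 3.
Eigenvalues λ = 1, -3 with eigenvectors (1,1), (1,-3).

y(t) = C_1e^(t) + C_2e^(-3t)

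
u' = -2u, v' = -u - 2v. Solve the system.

u(t) = -c_2e^(-2t), v(t) = c_1e^(-2t) + c_2te^(-2t) - 3c_2e^(-2t)

Coefficient matrix A = [[-2, 0], [-1, -2]].
Characteristic polynomial det(A - λI) = λ^2 + 4λ + 4 = 0.
Single eigenvalue λ = -2 with algebraic multiplicity 2.
Eigenvector v = (0,1); generalized eigenvector w with (A-λI)w=v is (-1,-3).
General solution: e^(-2t)[c_1·v + c_2·(t·v + w)].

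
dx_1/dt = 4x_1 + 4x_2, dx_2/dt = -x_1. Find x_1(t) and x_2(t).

x_1(t) = -2K_1e^(2t) - 2K_2te^(2t) - K_2e^(2t), x_2(t) = K_1e^(2t) + K_2te^(2t)

Coefficient matrix A = [[4, 4], [-1, 0]].
Characteristic polynomial det(A - λI) = λ^2 - 4λ + 4 = 0.
Single eigenvalue λ = 2 with algebraic multiplicity 2.
Eigenvector v = (-2,1); generalized eigenvector w with (A-λI)w=v is (-1,0).
General solution: e^(2t)[K_1·v + K_2·(t·v + w)].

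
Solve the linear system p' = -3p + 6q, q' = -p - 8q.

p(t) = 2c_1e^(-6t) + 3c_2e^(-5t), q(t) = -c_1e^(-6t) - c_2e^(-5t)

Coefficient matrix A = [[-3, 6], [-1, -8]].
Characteristic polynomial det(A - λI) = λ^2 + 11λ + 30 = 0.
Eigenvalues λ = -6, -5.
For λ=-6: (A-λI) row 1 is [3, 6], so an eigenvector is (2, -1).
For λ=-5: (A-λI) row 1 is [2, 6], so an eigenvector is (3, -1).
General solution: c_1e^(-6t)(2,-1) + c_2e^(-5t)(3,-1).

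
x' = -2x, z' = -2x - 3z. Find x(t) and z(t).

Coefficient matrix A = [[-2, 0], [-2, -3]].
Characteristic polynomial det(A - λI) = λ^2 + 5λ + 6 = 0.
Eigenvalues λ = -3, -2.
For λ=-3: (A-λI) row 1 is [1, 0], so an eigenvector is (0, -1).
For λ=-2: (A-λI) row 2 is [-2, -1], so an eigenvector is (-1, 2).
General solution: C_1e^(-3t)(0,-1) + C_2e^(-2t)(-1,2).

x(t) = -C_2e^(-2t), z(t) = -C_1e^(-3t) + 2C_2e^(-2t)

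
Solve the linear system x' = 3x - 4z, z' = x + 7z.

x(t) = -2C_1e^(5t) - 2C_2te^(5t) - C_2e^(5t), z(t) = C_1e^(5t) + C_2te^(5t) + C_2e^(5t)

Coefficient matrix A = [[3, -4], [1, 7]].
Characteristic polynomial det(A - λI) = λ^2 - 10λ + 25 = 0.
Single eigenvalue λ = 5 with algebraic multiplicity 2.
Eigenvector v = (-2,1); generalized eigenvector w with (A-λI)w=v is (-1,1).
General solution: e^(5t)[C_1·v + C_2·(t·v + w)].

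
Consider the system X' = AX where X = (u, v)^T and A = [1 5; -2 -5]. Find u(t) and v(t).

u(t) = -C_1e^(-2t)sin(t) - 2C_1e^(-2t)cos(t) - 2C_2e^(-2t)sin(t) + C_2e^(-2t)cos(t), v(t) = C_1e^(-2t)sin(t) + C_1e^(-2t)cos(t) + C_2e^(-2t)sin(t) - C_2e^(-2t)cos(t)

Coefficient matrix A = [[1, 5], [-2, -5]].
Characteristic polynomial det(A - λI) = λ^2 + 4λ + 5 = 0.
Eigenvalues λ = -2 ± i (complex conjugate pair).
For λ=-2+i: an eigenvector is (-2,1) - i(-1,1) = (-2 + i, 1 - i).
A real fundamental pair from Re and Im of e^((-2+i)t)v: X_1 = e^(-2t)(cos(t)·(-2,1) + sin(t)·(-1,1)), X_2 = e^(-2t)(sin(t)·(-2,1) - cos(t)·(-1,1)).
General solution: C_1X_1 + C_2X_2.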